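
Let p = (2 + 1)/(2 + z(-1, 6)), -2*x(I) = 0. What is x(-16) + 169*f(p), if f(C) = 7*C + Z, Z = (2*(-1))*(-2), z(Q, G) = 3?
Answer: 6929/5 ≈ 1385.8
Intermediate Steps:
x(I) = 0 (x(I) = -½*0 = 0)
Z = 4 (Z = -2*(-2) = 4)
p = ⅗ (p = (2 + 1)/(2 + 3) = 3/5 = 3*(⅕) = ⅗ ≈ 0.60000)
f(C) = 4 + 7*C (f(C) = 7*C + 4 = 4 + 7*C)
x(-16) + 169*f(p) = 0 + 169*(4 + 7*(⅗)) = 0 + 169*(4 + 21/5) = 0 + 169*(41/5) = 0 + 6929/5 = 6929/5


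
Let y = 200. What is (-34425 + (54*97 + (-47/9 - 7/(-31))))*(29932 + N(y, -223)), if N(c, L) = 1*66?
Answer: -244320720866/279 ≈ -8.7570e+8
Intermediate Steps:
N(c, L) = 66
(-34425 + (54*97 + (-47/9 - 7/(-31))))*(29932 + N(y, -223)) = (-34425 + (54*97 + (-47/9 - 7/(-31))))*(29932 + 66) = (-34425 + (5238 + (-47*⅑ - 7*(-1/31))))*29998 = (-34425 + (5238 + (-47/9 + 7/31)))*29998 = (-34425 + (5238 - 1394/279))*29998 = (-34425 + 1460008/279)*29998 = -8144567/279*29998 = -244320720866/279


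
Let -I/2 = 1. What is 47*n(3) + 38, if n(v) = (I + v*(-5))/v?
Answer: -685/3 ≈ -228.33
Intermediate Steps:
I = -2 (I = -2*1 = -2)
n(v) = (-2 - 5*v)/v (n(v) = (-2 + v*(-5))/v = (-2 - 5*v)/v)
47*n(3) + 38 = 47*(-5 - 2/3) + 38 = 47*(-5 - 2*⅓) + 38 = 47*(-5 - ⅔) + 38 = 47*(-17/3) + 38 = -799/3 + 38 = -685/3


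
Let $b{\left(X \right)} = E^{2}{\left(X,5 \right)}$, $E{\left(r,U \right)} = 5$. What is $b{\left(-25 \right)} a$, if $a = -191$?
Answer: $-4775$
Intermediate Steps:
$b{\left(X \right)} = 25$ ($b{\left(X \right)} = 5^{2} = 25$)
$b{\left(-25 \right)} a = 25 \left(-191\right) = -4775$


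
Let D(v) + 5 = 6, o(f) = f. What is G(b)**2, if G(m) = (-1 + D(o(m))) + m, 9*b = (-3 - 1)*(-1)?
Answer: 16/81 ≈ 0.19753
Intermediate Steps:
b = 4/9 (b = ((-3 - 1)*(-1))/9 = (-4*(-1))/9 = (1/9)*4 = 4/9 ≈ 0.44444)
D(v) = 1 (D(v) = -5 + 6 = 1)
G(m) = m (G(m) = (-1 + 1) + m = 0 + m = m)
G(b)**2 = (4/9)**2 = 16/81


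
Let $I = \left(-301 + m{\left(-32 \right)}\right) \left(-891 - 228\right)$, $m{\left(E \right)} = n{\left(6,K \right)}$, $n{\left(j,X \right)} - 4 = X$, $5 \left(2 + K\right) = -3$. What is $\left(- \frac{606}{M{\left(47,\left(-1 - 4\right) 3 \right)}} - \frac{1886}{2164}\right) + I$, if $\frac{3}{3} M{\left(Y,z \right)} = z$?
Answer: $\frac{1813929333}{5410} \approx 3.3529 \cdot 10^{5}$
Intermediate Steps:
$K = - \frac{13}{5}$ ($K = -2 + \frac{1}{5} \left(-3\right) = -2 - \frac{3}{5} = - \frac{13}{5} \approx -2.6$)
$n{\left(j,X \right)} = 4 + X$
$m{\left(E \right)} = \frac{7}{5}$ ($m{\left(E \right)} = 4 - \frac{13}{5} = \frac{7}{5}$)
$M{\left(Y,z \right)} = z$
$I = \frac{1676262}{5}$ ($I = \left(-301 + \frac{7}{5}\right) \left(-891 - 228\right) = \left(- \frac{1498}{5}\right) \left(-1119\right) = \frac{1676262}{5} \approx 3.3525 \cdot 10^{5}$)
$\left(- \frac{606}{M{\left(47,\left(-1 - 4\right) 3 \right)}} - \frac{1886}{2164}\right) + I = \left(- \frac{606}{\left(-1 - 4\right) 3} - \frac{1886}{2164}\right) + \frac{1676262}{5} = \left(- \frac{606}{\left(-5\right) 3} - \frac{943}{1082}\right) + \frac{1676262}{5} = \left(- \frac{606}{-15} - \frac{943}{1082}\right) + \frac{1676262}{5} = \left(\left(-606\right) \left(- \frac{1}{15}\right) - \frac{943}{1082}\right) + \frac{1676262}{5} = \left(\frac{202}{5} - \frac{943}{1082}\right) + \frac{1676262}{5} = \frac{213849}{5410} + \frac{1676262}{5} = \frac{1813929333}{5410}$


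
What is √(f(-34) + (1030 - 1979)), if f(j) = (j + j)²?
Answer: 35*√3 ≈ 60.622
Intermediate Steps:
f(j) = 4*j² (f(j) = (2*j)² = 4*j²)
√(f(-34) + (1030 - 1979)) = √(4*(-34)² + (1030 - 1979)) = √(4*1156 - 949) = √(4624 - 949) = √3675 = 35*√3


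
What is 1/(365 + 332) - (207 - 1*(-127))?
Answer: -232797/697 ≈ -334.00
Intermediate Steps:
1/(365 + 332) - (207 - 1*(-127)) = 1/697 - (207 + 127) = 1/697 - 1*334 = 1/697 - 334 = -232797/697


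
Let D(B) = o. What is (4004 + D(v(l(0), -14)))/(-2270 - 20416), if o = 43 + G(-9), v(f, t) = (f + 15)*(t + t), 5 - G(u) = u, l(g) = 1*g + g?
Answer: -4061/22686 ≈ -0.17901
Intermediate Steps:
l(g) = 2*g (l(g) = g + g = 2*g)
G(u) = 5 - u
v(f, t) = 2*t*(15 + f) (v(f, t) = (15 + f)*(2*t) = 2*t*(15 + f))
o = 57 (o = 43 + (5 - 1*(-9)) = 43 + (5 + 9) = 43 + 14 = 57)
D(B) = 57
(4004 + D(v(l(0), -14)))/(-2270 - 20416) = (4004 + 57)/(-2270 - 20416) = 4061/(-22686) = 4061*(-1/22686) = -4061/22686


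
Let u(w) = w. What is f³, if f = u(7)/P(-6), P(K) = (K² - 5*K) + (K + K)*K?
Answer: 343/2628072 ≈ 0.00013051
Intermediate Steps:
P(K) = -5*K + 3*K² (P(K) = (K² - 5*K) + (2*K)*K = (K² - 5*K) + 2*K² = -5*K + 3*K²)
f = 7/138 (f = 7/((-6*(-5 + 3*(-6)))) = 7/((-6*(-5 - 18))) = 7/((-6*(-23))) = 7/138 ≈ 0.050725)
f³ = (7/138)³ = 343/2628072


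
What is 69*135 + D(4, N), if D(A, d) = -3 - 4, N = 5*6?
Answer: 9308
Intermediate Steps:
N = 30
D(A, d) = -7
69*135 + D(4, N) = 69*135 - 7 = 9315 - 7 = 9308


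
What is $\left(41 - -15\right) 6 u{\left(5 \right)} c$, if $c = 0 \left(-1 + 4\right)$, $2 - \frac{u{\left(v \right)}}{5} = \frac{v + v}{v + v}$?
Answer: $0$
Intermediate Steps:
$u{\left(v \right)} = 5$ ($u{\left(v \right)} = 10 - 5 \frac{v + v}{v + v} = 10 - 5 \frac{2 v}{2 v} = 10 - 5 \cdot 2 v \frac{1}{2 v} = 10 - 5 = 5$)
$c = 0$ ($c = 0 \cdot 3 = 0$)
$\left(41 - -15\right) 6 u{\left(5 \right)} c = \left(41 - -15\right) 6 \cdot 5 \cdot 0 = \left(41 + \left(-6 + 21\right)\right) 30 \cdot 0 = \left(41 + 15\right) 30 \cdot 0 = 56 \cdot 30 \cdot 0 = 1680 \cdot 0 = 0$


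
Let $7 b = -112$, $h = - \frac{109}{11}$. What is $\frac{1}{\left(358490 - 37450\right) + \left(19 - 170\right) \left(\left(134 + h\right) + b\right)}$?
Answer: $\frac{11}{3351901} \approx 3.2817 \cdot 10^{-6}$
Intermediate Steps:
$h = - \frac{109}{11}$ ($h = \left(-109\right) \frac{1}{11} = - \frac{109}{11} \approx -9.9091$)
$b = -16$ ($b = \frac{1}{7} \left(-112\right) = -16$)
$\frac{1}{\left(358490 - 37450\right) + \left(19 - 170\right) \left(\left(134 + h\right) + b\right)} = \frac{1}{\left(358490 - 37450\right) + \left(19 - 170\right) \left(\left(134 - \frac{109}{11}\right) - 16\right)} = \frac{1}{321040 - 151 \left(\frac{1365}{11} - 16\right)} = \frac{1}{321040 - \frac{179539}{11}} = \frac{1}{\frac{3351901}{11}} = \frac{11}{3351901}$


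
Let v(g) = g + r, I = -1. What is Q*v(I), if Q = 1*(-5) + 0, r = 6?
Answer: -25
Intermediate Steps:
v(g) = 6 + g (v(g) = g + 6 = 6 + g)
Q = -5 (Q = -5 + 0 = -5)
Q*v(I) = -5*(6 - 1) = -5*5 = -25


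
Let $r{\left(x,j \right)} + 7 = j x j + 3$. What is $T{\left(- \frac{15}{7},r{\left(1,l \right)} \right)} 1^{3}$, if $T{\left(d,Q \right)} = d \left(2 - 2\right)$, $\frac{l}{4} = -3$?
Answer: $0$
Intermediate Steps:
$l = -12$ ($l = 4 \left(-3\right) = -12$)
$r{\left(x,j \right)} = -4 + x j^{2}$ ($r{\left(x,j \right)} = -7 + \left(j x j + 3\right) = -7 + \left(x j^{2} + 3\right) = -7 + \left(3 + x j^{2}\right) = -4 + x j^{2}$)
$T{\left(d,Q \right)} = 0$ ($T{\left(d,Q \right)} = d 0 = 0$)
$T{\left(- \frac{15}{7},r{\left(1,l \right)} \right)} 1^{3} = 0 \cdot 1^{3} = 0 \cdot 1 = 0$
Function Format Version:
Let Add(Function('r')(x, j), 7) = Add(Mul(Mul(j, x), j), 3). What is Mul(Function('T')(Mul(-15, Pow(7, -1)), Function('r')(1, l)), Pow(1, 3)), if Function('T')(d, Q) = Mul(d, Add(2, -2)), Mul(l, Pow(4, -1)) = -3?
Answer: 0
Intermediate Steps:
l = -12 (l = Mul(4, -3) = -12)
Function('r')(x, j) = Add(-4, Mul(x, Pow(j, 2))) (Function('r')(x, j) = Add(-7, Add(Mul(Mul(j, x), j), 3)) = Add(-7, Add(Mul(x, Pow(j, 2)), 3)) = Add(-7, Add(3, Mul(x, Pow(j, 2)))) = Add(-4, Mul(x, Pow(j, 2))))
Function('T')(d, Q) = 0 (Function('T')(d, Q) = Mul(d, 0) = 0)
Mul(Function('T')(Mul(-15, Pow(7, -1)), Function('r')(1, l)), Pow(1, 3)) = Mul(0, Pow(1, 3)) = Mul(0, 1) = 0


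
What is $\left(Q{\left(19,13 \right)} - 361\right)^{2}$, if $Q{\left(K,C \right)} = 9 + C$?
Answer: $114921$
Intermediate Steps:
$\left(Q{\left(19,13 \right)} - 361\right)^{2} = \left(\left(9 + 13\right) - 361\right)^{2} = \left(22 - 361\right)^{2} = \left(-339\right)^{2} = 114921$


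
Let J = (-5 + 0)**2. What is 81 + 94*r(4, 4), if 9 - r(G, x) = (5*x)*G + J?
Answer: -8943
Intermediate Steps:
J = 25 (J = (-5)**2 = 25)
r(G, x) = -16 - 5*G*x (r(G, x) = 9 - ((5*x)*G + 25) = 9 - (5*G*x + 25) = 9 - (25 + 5*G*x) = 9 + (-25 - 5*G*x) = -16 - 5*G*x)
81 + 94*r(4, 4) = 81 + 94*(-16 - 5*4*4) = 81 + 94*(-16 - 80) = 81 + 94*(-96) = 81 - 9024 = -8943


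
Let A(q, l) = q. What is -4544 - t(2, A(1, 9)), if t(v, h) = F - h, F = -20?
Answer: -4523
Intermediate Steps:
t(v, h) = -20 - h
-4544 - t(2, A(1, 9)) = -4544 - (-20 - 1*1) = -4544 - (-20 - 1) = -4544 - 1*(-21) = -4544 + 21 = -4523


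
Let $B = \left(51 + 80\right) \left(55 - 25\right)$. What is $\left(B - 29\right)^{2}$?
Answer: $15217801$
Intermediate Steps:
$B = 3930$ ($B = 131 \cdot 30 = 3930$)
$\left(B - 29\right)^{2} = \left(3930 - 29\right)^{2} = 3901^{2} = 15217801$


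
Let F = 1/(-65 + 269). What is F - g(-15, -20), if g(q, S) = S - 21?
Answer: 8365/204 ≈ 41.005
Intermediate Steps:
g(q, S) = -21 + S
F = 1/204 ≈ 0.0049020
F - g(-15, -20) = 1/204 - (-21 - 20) = 1/204 - 1*(-41) = 1/204 + 41 = 8365/204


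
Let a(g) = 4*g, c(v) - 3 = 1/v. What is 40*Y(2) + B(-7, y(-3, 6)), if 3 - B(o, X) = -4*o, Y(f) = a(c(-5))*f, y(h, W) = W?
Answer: 871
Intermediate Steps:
c(v) = 3 + 1/v
Y(f) = 56*f/5 (Y(f) = (4*(3 + 1/(-5)))*f = (4*(3 - ⅕))*f = (4*(14/5))*f = 56*f/5)
B(o, X) = 3 + 4*o (B(o, X) = 3 - (-4)*o = 3 + 4*o)
40*Y(2) + B(-7, y(-3, 6)) = 40*((56/5)*2) + (3 + 4*(-7)) = 40*(112/5) + (3 - 28) = 896 - 25 = 871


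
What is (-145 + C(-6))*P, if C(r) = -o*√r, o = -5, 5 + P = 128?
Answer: -17835 + 615*I*√6 ≈ -17835.0 + 1506.4*I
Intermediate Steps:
P = 123 (P = -5 + 128 = 123)
C(r) = 5*√r (C(r) = -(-5)*√r = 5*√r)
(-145 + C(-6))*P = (-145 + 5*√(-6))*123 = (-145 + 5*(I*√6))*123 = (-145 + 5*I*√6)*123 = -17835 + 615*I*√6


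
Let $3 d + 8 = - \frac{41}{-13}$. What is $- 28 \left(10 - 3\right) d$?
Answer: $\frac{4116}{13} \approx 316.62$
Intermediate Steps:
$d = - \frac{21}{13}$ ($d = - \frac{8}{3} + \frac{\left(-41\right) \frac{1}{-13}}{3} = - \frac{8}{3} + \frac{\left(-41\right) \left(- \frac{1}{13}\right)}{3} = - \frac{8}{3} + \frac{1}{3} \cdot \frac{41}{13} = - \frac{8}{3} + \frac{41}{39} = - \frac{21}{13} \approx -1.6154$)
$- 28 \left(10 - 3\right) d = - 28 \left(10 - 3\right) \left(- \frac{21}{13}\right) = \left(-28\right) 7 \left(- \frac{21}{13}\right) = \left(-196\right) \left(- \frac{21}{13}\right) = \frac{4116}{13}$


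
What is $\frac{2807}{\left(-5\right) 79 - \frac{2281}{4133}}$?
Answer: $- \frac{11601331}{1634816} \approx -7.0964$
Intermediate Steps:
$\frac{2807}{\left(-5\right) 79 - \frac{2281}{4133}} = \frac{2807}{-395 - \frac{2281}{4133}} = \frac{2807}{- \frac{1634816}{4133}} = 2807 \left(- \frac{4133}{1634816}\right) = - \frac{11601331}{1634816}$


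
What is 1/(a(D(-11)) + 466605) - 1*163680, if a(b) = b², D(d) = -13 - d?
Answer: -76374561119/466609 ≈ -1.6368e+5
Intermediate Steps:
1/(a(D(-11)) + 466605) - 1*163680 = 1/((-13 - 1*(-11))² + 466605) - 1*163680 = 1/((-13 + 11)² + 466605) - 163680 = 1/((-2)² + 466605) - 163680 = 1/(4 + 466605) - 163680 = 1/466609 - 163680 = -76374561119/466609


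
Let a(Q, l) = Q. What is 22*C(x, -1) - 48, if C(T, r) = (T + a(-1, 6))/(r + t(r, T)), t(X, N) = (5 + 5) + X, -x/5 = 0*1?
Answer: -203/4 ≈ -50.750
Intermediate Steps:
x = 0 (x = -0 = -5*0 = 0)
t(X, N) = 10 + X
C(T, r) = (-1 + T)/(10 + 2*r) (C(T, r) = (T - 1)/(r + (10 + r)) = (-1 + T)/(10 + 2*r))
22*C(x, -1) - 48 = 22*((-1 + 0)/(2*(5 - 1))) - 48 = 22*((½)*(-1)/4) - 48 = 22*((½)*(¼)*(-1)) - 48 = 22*(-⅛) - 48 = -11/4 - 48 = -203/4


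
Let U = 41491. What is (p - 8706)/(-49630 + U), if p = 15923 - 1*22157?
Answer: 4980/2713 ≈ 1.8356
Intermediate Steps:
p = -6234 (p = 15923 - 22157 = -6234)
(p - 8706)/(-49630 + U) = (-6234 - 8706)/(-49630 + 41491) = -14940/(-8139) = -14940*(-1/8139) = 4980/2713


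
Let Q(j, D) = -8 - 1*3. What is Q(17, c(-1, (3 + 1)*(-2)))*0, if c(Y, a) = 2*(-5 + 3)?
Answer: 0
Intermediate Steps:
c(Y, a) = -4 (c(Y, a) = 2*(-2) = -4)
Q(j, D) = -11 (Q(j, D) = -8 - 3 = -11)
Q(17, c(-1, (3 + 1)*(-2)))*0 = -11*0 = 0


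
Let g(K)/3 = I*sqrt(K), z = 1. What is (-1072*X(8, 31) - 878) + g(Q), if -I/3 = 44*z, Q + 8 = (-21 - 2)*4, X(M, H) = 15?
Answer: -16958 - 3960*I ≈ -16958.0 - 3960.0*I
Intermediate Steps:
Q = -100 (Q = -8 + (-21 - 2)*4 = -8 - 23*4 = -8 - 92 = -100)
I = -132 ≈ -132.00
g(K) = -396*sqrt(K) (g(K) = 3*(-132*sqrt(K)) = -396*sqrt(K))
(-1072*X(8, 31) - 878) + g(Q) = (-1072*15 - 878) - 3960*I = (-16080 - 878) - 3960*I = -16958 - 3960*I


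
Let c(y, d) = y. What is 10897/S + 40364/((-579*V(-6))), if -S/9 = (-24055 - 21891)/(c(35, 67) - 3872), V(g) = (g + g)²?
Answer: -48649872205/478849212 ≈ -101.60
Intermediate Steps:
V(g) = 4*g² (V(g) = (2*g)² = 4*g²)
S = -137838/1279 (S = -9*(-24055 - 21891)/(35 - 3872) = -(-413514)/(-3837) = -(-413514)*(-1)/3837 = -9*45946/3837 = -137838/1279 ≈ -107.77)
10897/S + 40364/((-579*V(-6))) = 10897/(-137838/1279) + 40364/((-2316*(-6)²)) = 10897*(-1279/137838) + 40364/((-2316*36)) = -13937263/137838 + 40364/((-579*144)) = -13937263/137838 + 40364/(-83376) = -13937263/137838 + 40364*(-1/83376) = -13937263/137838 - 10091/20844 = -48649872205/478849212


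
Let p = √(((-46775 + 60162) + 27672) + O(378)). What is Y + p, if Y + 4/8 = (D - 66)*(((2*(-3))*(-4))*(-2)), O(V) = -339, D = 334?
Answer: -25729/2 + 4*√2545 ≈ -12663.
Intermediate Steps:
p = 4*√2545 (p = √(((-46775 + 60162) + 27672) - 339) = √((13387 + 27672) - 339) = √(41059 - 339) = √40720 = 4*√2545 ≈ 201.79)
Y = -25729/2 (Y = -½ + (334 - 66)*(((2*(-3))*(-4))*(-2)) = -½ + 268*(-6*(-4)*(-2)) = -½ + 268*(24*(-2)) = -½ + 268*(-48) = -½ - 12864 = -25729/2 ≈ -12865.)
Y + p = -25729/2 + 4*√2545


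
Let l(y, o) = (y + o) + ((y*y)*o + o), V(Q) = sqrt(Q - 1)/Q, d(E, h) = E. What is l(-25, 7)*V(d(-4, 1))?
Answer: -1091*I*sqrt(5) ≈ -2439.6*I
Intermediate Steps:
V(Q) = sqrt(-1 + Q)/Q
l(y, o) = y + 2*o + o*y**2 (l(y, o) = (o + y) + (y**2*o + o) = (o + y) + (o*y**2 + o) = (o + y) + (o + o*y**2) = y + 2*o + o*y**2)
l(-25, 7)*V(d(-4, 1)) = (-25 + 2*7 + 7*(-25)**2)*(sqrt(-1 - 4)/(-4)) = (-25 + 14 + 7*625)*(-I*sqrt(5)/4) = (-25 + 14 + 4375)*(-I*sqrt(5)/4) = 4364*(-I*sqrt(5)/4) = -1091*I*sqrt(5)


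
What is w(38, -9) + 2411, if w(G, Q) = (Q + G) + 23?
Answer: 2463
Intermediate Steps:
w(G, Q) = 23 + G + Q (w(G, Q) = (G + Q) + 23 = 23 + G + Q)
w(38, -9) + 2411 = (23 + 38 - 9) + 2411 = 52 + 2411 = 2463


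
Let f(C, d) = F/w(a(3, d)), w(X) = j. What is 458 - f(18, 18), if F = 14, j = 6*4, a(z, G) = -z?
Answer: 5489/12 ≈ 457.42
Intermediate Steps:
j = 24
w(X) = 24
f(C, d) = 7/12 (f(C, d) = 14/24 = 14*(1/24) = 7/12)
458 - f(18, 18) = 458 - 1*7/12 = 458 - 7/12 = 5489/12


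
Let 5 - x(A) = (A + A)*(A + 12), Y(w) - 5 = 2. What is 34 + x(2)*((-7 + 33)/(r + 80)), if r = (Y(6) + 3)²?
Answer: 799/30 ≈ 26.633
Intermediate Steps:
Y(w) = 7 (Y(w) = 5 + 2 = 7)
x(A) = 5 - 2*A*(12 + A) (x(A) = 5 - (A + A)*(A + 12) = 5 - 2*A*(12 + A))
r = 100 (r = (7 + 3)² = 10² = 100)
34 + x(2)*((-7 + 33)/(r + 80)) = 34 + (5 - 24*2 - 2*2²)*((-7 + 33)/(100 + 80)) = 34 + (5 - 48 - 2*4)*(26/180) = 34 + (5 - 48 - 8)*(26*(1/180)) = 34 - 51*13/90 = 34 - 221/30 = 799/30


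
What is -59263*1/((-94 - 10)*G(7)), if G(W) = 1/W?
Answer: 414841/104 ≈ 3988.9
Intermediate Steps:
-59263*1/((-94 - 10)*G(7)) = -59263*7/(-94 - 10) = -59263/((1/7)*(-104)) = -59263/(-104/7) = -59263*(-7/104) = 414841/104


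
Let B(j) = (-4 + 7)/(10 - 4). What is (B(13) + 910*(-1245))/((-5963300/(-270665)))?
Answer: -122659910567/2385320 ≈ -51423.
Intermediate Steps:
B(j) = 1/2 (B(j) = 3/6 = 3*(1/6) = 1/2)
(B(13) + 910*(-1245))/((-5963300/(-270665))) = (1/2 + 910*(-1245))/((-5963300/(-270665))) = (1/2 - 1132950)/((-5963300*(-1/270665))) = -2265899/(2*1192660/54133) = -2265899/2*54133/1192660 = -122659910567/2385320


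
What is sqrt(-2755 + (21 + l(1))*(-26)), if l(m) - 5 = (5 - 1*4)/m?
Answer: I*sqrt(3457) ≈ 58.796*I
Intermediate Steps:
l(m) = 5 + 1/m (l(m) = 5 + (5 - 1*4)/m = 5 + (5 - 4)/m = 5 + 1/m)
sqrt(-2755 + (21 + l(1))*(-26)) = sqrt(-2755 + (21 + (5 + 1/1))*(-26)) = sqrt(-2755 + (21 + (5 + 1))*(-26)) = sqrt(-2755 + (21 + 6)*(-26)) = sqrt(-2755 + 27*(-26)) = sqrt(-2755 - 702) = sqrt(-3457) = I*sqrt(3457)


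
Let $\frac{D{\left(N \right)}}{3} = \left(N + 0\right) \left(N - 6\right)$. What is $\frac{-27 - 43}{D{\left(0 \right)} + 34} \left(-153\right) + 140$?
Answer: $455$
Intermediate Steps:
$D{\left(N \right)} = 3 N \left(-6 + N\right)$ ($D{\left(N \right)} = 3 \left(N + 0\right) \left(N - 6\right) = 3 N \left(-6 + N\right)$)
$\frac{-27 - 43}{D{\left(0 \right)} + 34} \left(-153\right) + 140 = \frac{-27 - 43}{3 \cdot 0 \left(-6 + 0\right) + 34} \left(-153\right) + 140 = - \frac{70}{3 \cdot 0 \left(-6\right) + 34} \left(-153\right) + 140 = - \frac{70}{0 + 34} \left(-153\right) + 140 = - \frac{70}{34} \left(-153\right) + 140 = \left(-70\right) \frac{1}{34} \left(-153\right) + 140 = \left(- \frac{35}{17}\right) \left(-153\right) + 140 = 315 + 140 = 455$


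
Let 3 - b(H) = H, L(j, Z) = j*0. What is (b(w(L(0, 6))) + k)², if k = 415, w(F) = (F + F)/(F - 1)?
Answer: 174724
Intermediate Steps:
L(j, Z) = 0
w(F) = 2*F/(-1 + F) (w(F) = (2*F)/(-1 + F) = 2*F/(-1 + F))
b(H) = 3 - H
(b(w(L(0, 6))) + k)² = ((3 - 2*0/(-1 + 0)) + 415)² = ((3 - 2*0/(-1)) + 415)² = ((3 - 2*0*(-1)) + 415)² = ((3 - 1*0) + 415)² = ((3 + 0) + 415)² = (3 + 415)² = 418² = 174724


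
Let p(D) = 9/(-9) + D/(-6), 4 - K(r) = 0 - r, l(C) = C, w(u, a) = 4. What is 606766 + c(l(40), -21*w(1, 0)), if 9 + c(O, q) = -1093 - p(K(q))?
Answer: 1816955/3 ≈ 6.0565e+5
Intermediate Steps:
K(r) = 4 + r (K(r) = 4 - (0 - r) = 4 - (-1)*r = 4 + r)
p(D) = -1 - D/6 (p(D) = 9*(-⅑) + D*(-⅙) = -1 - D/6)
c(O, q) = -3301/3 + q/6 (c(O, q) = -9 + (-1093 - (-1 - (4 + q)/6)) = -9 + (-1093 - (-1 + (-⅔ - q/6))) = -9 + (-1093 - (-5/3 - q/6)) = -9 + (-1093 + (5/3 + q/6)) = -9 + (-3274/3 + q/6) = -3301/3 + q/6)
606766 + c(l(40), -21*w(1, 0)) = 606766 + (-3301/3 + (-21*4)/6) = 606766 + (-3301/3 + (⅙)*(-84)) = 606766 + (-3301/3 - 14) = 606766 - 3343/3 = 1816955/3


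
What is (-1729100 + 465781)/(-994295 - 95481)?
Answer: 1263319/1089776 ≈ 1.1592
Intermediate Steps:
(-1729100 + 465781)/(-994295 - 95481) = -1263319/(-1089776) = -1263319*(-1/1089776) = 1263319/1089776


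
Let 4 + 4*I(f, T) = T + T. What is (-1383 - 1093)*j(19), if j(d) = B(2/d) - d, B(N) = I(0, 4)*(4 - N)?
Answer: 710612/19 ≈ 37401.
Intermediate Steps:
I(f, T) = -1 + T/2 (I(f, T) = -1 + (T + T)/4 = -1 + (2*T)/4 = -1 + T/2)
B(N) = 4 - N (B(N) = (-1 + (½)*4)*(4 - N) = (-1 + 2)*(4 - N) = 1*(4 - N) = 4 - N)
j(d) = 4 - d - 2/d (j(d) = (4 - 2/d) - d = 4 - d - 2/d)
(-1383 - 1093)*j(19) = (-1383 - 1093)*(4 - 1*19 - 2/19) = -2476*(4 - 19 - 2*1/19) = -2476*(4 - 19 - 2/19) = -2476*(-287/19) = 710612/19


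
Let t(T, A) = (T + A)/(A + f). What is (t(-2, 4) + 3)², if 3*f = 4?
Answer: 729/64 ≈ 11.391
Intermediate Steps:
f = 4/3 (f = (⅓)*4 = 4/3 ≈ 1.3333)
t(T, A) = (A + T)/(4/3 + A) (t(T, A) = (T + A)/(A + 4/3) = (A + T)/(4/3 + A))
(t(-2, 4) + 3)² = (3*(4 - 2)/(4 + 3*4) + 3)² = (3*2/(4 + 12) + 3)² = (3*2/16 + 3)² = (3*(1/16)*2 + 3)² = (3/8 + 3)² = (27/8)² = 729/64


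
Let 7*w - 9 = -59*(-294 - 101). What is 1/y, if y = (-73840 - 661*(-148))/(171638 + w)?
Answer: 102065/13993 ≈ 7.2940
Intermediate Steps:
w = 23314/7 (w = 9/7 + (-59*(-294 - 101))/7 = 9/7 + (-59*(-395))/7 = 9/7 + (⅐)*23305 = 9/7 + 23305/7 = 23314/7 ≈ 3330.6)
y = 13993/102065 (y = (-73840 - 661*(-148))/(171638 + 23314/7) = (-73840 + 97828)/(1224780/7) = 23988*(7/1224780) = 13993/102065 ≈ 0.13710)
1/y = 1/(13993/102065) = 102065/13993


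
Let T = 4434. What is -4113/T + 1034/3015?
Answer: -2605313/4456170 ≈ -0.58465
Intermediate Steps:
-4113/T + 1034/3015 = -4113/4434 + 1034/3015 = -4113*1/4434 + 1034*(1/3015) = -1371/1478 + 1034/3015 = -2605313/4456170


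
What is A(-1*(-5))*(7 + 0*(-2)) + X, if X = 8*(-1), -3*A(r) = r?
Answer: -59/3 ≈ -19.667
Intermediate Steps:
A(r) = -r/3
X = -8
A(-1*(-5))*(7 + 0*(-2)) + X = (-(-1)*(-5)/3)*(7 + 0*(-2)) - 8 = (-⅓*5)*(7 + 0) - 8 = -5/3*7 - 8 = -35/3 - 8 = -59/3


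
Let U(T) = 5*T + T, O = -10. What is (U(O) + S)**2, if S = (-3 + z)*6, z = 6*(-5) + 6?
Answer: 49284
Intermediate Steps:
z = -24 (z = -30 + 6 = -24)
U(T) = 6*T
S = -162 (S = (-3 - 24)*6 = -27*6 = -162)
(U(O) + S)**2 = (6*(-10) - 162)**2 = (-60 - 162)**2 = (-222)**2 = 49284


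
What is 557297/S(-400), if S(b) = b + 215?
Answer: -557297/185 ≈ -3012.4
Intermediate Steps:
S(b) = 215 + b
557297/S(-400) = 557297/(215 - 400) = 557297/(-185) = 557297*(-1/185) = -557297/185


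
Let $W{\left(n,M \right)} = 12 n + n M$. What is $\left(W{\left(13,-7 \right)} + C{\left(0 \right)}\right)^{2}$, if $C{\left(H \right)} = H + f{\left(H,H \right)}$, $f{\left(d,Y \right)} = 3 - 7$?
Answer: $3721$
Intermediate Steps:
$W{\left(n,M \right)} = 12 n + M n$
$f{\left(d,Y \right)} = -4$ ($f{\left(d,Y \right)} = 3 - 7 = -4$)
$C{\left(H \right)} = -4 + H$ ($C{\left(H \right)} = H - 4 = -4 + H$)
$\left(W{\left(13,-7 \right)} + C{\left(0 \right)}\right)^{2} = \left(13 \left(12 - 7\right) + \left(-4 + 0\right)\right)^{2} = \left(13 \cdot 5 - 4\right)^{2} = \left(65 - 4\right)^{2} = 61^{2} = 3721$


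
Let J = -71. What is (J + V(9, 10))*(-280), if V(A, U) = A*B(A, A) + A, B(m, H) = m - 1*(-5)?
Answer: -17920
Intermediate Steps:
B(m, H) = 5 + m (B(m, H) = m + 5 = 5 + m)
V(A, U) = A + A*(5 + A) (V(A, U) = A*(5 + A) + A = A + A*(5 + A))
(J + V(9, 10))*(-280) = (-71 + 9*(6 + 9))*(-280) = (-71 + 9*15)*(-280) = (-71 + 135)*(-280) = 64*(-280) = -17920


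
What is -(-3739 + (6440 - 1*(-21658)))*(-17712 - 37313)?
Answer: 1340353975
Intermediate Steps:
-(-3739 + (6440 - 1*(-21658)))*(-17712 - 37313) = -(-3739 + (6440 + 21658))*(-55025) = -(-3739 + 28098)*(-55025) = -24359*(-55025) = -1*(-1340353975) = 1340353975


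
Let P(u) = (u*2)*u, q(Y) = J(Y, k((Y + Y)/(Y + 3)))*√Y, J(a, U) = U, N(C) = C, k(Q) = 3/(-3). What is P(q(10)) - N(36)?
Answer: -16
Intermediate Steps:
k(Q) = -1 (k(Q) = 3*(-⅓) = -1)
q(Y) = -√Y
P(u) = 2*u² (P(u) = (2*u)*u = 2*u²)
P(q(10)) - N(36) = 2*(-√10)² - 1*36 = 2*10 - 36 = 20 - 36 = -16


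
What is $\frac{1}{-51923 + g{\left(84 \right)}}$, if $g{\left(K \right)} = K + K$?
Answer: $- \frac{1}{51755} \approx -1.9322 \cdot 10^{-5}$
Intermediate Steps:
$g{\left(K \right)} = 2 K$
$\frac{1}{-51923 + g{\left(84 \right)}} = \frac{1}{-51923 + 2 \cdot 84} = \frac{1}{-51923 + 168} = \frac{1}{-51755} = - \frac{1}{51755}$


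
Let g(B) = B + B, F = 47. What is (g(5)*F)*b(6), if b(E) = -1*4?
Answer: -1880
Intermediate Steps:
g(B) = 2*B
b(E) = -4
(g(5)*F)*b(6) = ((2*5)*47)*(-4) = (10*47)*(-4) = 470*(-4) = -1880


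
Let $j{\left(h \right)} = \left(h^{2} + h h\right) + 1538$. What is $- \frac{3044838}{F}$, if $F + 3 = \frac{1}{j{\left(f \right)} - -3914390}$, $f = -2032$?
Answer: $\frac{37067784735888}{36521927} \approx 1.0149 \cdot 10^{6}$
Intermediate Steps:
$j{\left(h \right)} = 1538 + 2 h^{2}$ ($j{\left(h \right)} = \left(h^{2} + h^{2}\right) + 1538 = 2 h^{2} + 1538 = 1538 + 2 h^{2}$)
$F = - \frac{36521927}{12173976}$ ($F = -3 + \frac{1}{\left(1538 + 2 \left(-2032\right)^{2}\right) - -3914390} = -3 + \frac{1}{\left(1538 + 2 \cdot 4129024\right) + 3914390} = -3 + \frac{1}{\left(1538 + 8258048\right) + 3914390} = -3 + \frac{1}{8259586 + 3914390} = -3 + \frac{1}{12173976} = - \frac{36521927}{12173976} \approx -3.0$)
$- \frac{3044838}{F} = - \frac{3044838}{- \frac{36521927}{12173976}} = \left(-3044838\right) \left(- \frac{12173976}{36521927}\right) = \frac{37067784735888}{36521927}$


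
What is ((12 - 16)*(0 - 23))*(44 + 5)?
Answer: 4508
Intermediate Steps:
((12 - 16)*(0 - 23))*(44 + 5) = -4*(-23)*49 = 92*49 = 4508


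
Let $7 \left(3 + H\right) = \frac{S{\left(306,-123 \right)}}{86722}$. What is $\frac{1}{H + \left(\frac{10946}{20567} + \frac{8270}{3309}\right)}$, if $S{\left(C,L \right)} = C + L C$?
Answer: $- \frac{157686222351}{4737007643} \approx -33.288$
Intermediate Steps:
$S{\left(C,L \right)} = C + C L$
$H = - \frac{929247}{303527}$ ($H = -3 + \frac{306 \left(1 - 123\right) \frac{1}{86722}}{7} = -3 + \frac{306 \left(-122\right) \frac{1}{86722}}{7} = -3 + \frac{\left(-37332\right) \frac{1}{86722}}{7} = -3 + \frac{1}{7} \left(- \frac{18666}{43361}\right) = -3 - \frac{18666}{303527} = - \frac{929247}{303527} \approx -3.0615$)
$\frac{1}{H + \left(\frac{10946}{20567} + \frac{8270}{3309}\right)} = \frac{1}{- \frac{929247}{303527} + \left(\frac{10946}{20567} + \frac{8270}{3309}\right)} = \frac{1}{- \frac{929247}{303527} + \frac{206309404}{68056203}} = \frac{1}{- \frac{4737007643}{157686222351}} = - \frac{157686222351}{4737007643}$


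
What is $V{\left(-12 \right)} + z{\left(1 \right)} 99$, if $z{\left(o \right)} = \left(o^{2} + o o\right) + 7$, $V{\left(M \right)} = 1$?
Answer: $892$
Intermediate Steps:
$z{\left(o \right)} = 7 + 2 o^{2}$ ($z{\left(o \right)} = \left(o^{2} + o^{2}\right) + 7 = 2 o^{2} + 7 = 7 + 2 o^{2}$)
$V{\left(-12 \right)} + z{\left(1 \right)} 99 = 1 + \left(7 + 2 \cdot 1^{2}\right) 99 = 1 + \left(7 + 2 \cdot 1\right) 99 = 1 + \left(7 + 2\right) 99 = 1 + 9 \cdot 99 = 1 + 891 = 892$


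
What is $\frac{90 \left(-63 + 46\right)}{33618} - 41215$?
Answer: $- \frac{230927900}{5603} \approx -41215.0$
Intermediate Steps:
$\frac{90 \left(-63 + 46\right)}{33618} - 41215 = 90 \left(-17\right) \frac{1}{33618} - 41215 = \left(-1530\right) \frac{1}{33618} - 41215 = - \frac{255}{5603} - 41215 = - \frac{230927900}{5603}$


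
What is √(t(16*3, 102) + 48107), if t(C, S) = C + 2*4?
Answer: √48163 ≈ 219.46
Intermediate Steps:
t(C, S) = 8 + C (t(C, S) = C + 8 = 8 + C)
√(t(16*3, 102) + 48107) = √((8 + 16*3) + 48107) = √((8 + 48) + 48107) = √(56 + 48107) = √48163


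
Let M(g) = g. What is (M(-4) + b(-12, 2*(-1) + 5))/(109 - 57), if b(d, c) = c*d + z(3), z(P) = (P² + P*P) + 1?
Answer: -21/52 ≈ -0.40385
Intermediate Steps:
z(P) = 1 + 2*P² (z(P) = (P² + P²) + 1 = 2*P² + 1 = 1 + 2*P²)
b(d, c) = 19 + c*d (b(d, c) = c*d + (1 + 2*3²) = c*d + (1 + 2*9) = c*d + (1 + 18) = c*d + 19 = 19 + c*d)
(M(-4) + b(-12, 2*(-1) + 5))/(109 - 57) = (-4 + (19 + (2*(-1) + 5)*(-12)))/(109 - 57) = (-4 + (19 + (-2 + 5)*(-12)))/52 = (-4 + (19 + 3*(-12)))*(1/52) = (-4 + (19 - 36))*(1/52) = (-4 - 17)*(1/52) = -21*1/52 = -21/52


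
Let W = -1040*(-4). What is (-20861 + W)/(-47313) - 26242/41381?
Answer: -183494555/652619751 ≈ -0.28117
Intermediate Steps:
W = 4160
(-20861 + W)/(-47313) - 26242/41381 = (-20861 + 4160)/(-47313) - 26242/41381 = -16701*(-1/47313) - 26242*1/41381 = 5567/15771 - 26242/41381 = -183494555/652619751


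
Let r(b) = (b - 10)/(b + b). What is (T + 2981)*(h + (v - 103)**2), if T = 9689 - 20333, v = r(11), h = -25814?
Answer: 56428423913/484 ≈ 1.1659e+8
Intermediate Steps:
r(b) = (-10 + b)/(2*b) (r(b) = (-10 + b)/((2*b)) = (-10 + b)*(1/(2*b)) = (-10 + b)/(2*b))
v = 1/22 (v = (1/2)*(-10 + 11)/11 = (1/2)*(1/11)*1 = 1/22 ≈ 0.045455)
T = -10644
(T + 2981)*(h + (v - 103)**2) = (-10644 + 2981)*(-25814 + (1/22 - 103)**2) = -7663*(-25814 + (-2265/22)**2) = -7663*(-25814 + 5130225/484) = -7663*(-7363751/484) = 56428423913/484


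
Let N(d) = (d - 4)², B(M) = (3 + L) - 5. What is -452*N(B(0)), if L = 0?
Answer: -16272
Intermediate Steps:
B(M) = -2 (B(M) = (3 + 0) - 5 = 3 - 5 = -2)
N(d) = (-4 + d)²
-452*N(B(0)) = -452*(-4 - 2)² = -452*(-6)² = -452*36 = -16272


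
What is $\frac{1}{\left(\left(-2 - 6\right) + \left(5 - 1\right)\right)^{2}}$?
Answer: $\frac{1}{16} \approx 0.0625$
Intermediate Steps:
$\frac{1}{\left(\left(-2 - 6\right) + \left(5 - 1\right)\right)^{2}} = \frac{1}{\left(\left(-2 - 6\right) + 4\right)^{2}} = \frac{1}{\left(-8 + 4\right)^{2}} = \frac{1}{\left(-4\right)^{2}} = \frac{1}{16}$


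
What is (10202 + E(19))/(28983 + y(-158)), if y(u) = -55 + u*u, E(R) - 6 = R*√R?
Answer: 2552/13473 + 19*√19/53892 ≈ 0.19095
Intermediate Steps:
E(R) = 6 + R^(3/2) (E(R) = 6 + R*√R = 6 + R^(3/2))
y(u) = -55 + u²
(10202 + E(19))/(28983 + y(-158)) = (10202 + (6 + 19^(3/2)))/(28983 + (-55 + (-158)²)) = (10202 + (6 + 19*√19))/(28983 + (-55 + 24964)) = (10208 + 19*√19)/(28983 + 24909) = (10208 + 19*√19)/53892 = (10208 + 19*√19)*(1/53892) = 2552/13473 + 19*√19/53892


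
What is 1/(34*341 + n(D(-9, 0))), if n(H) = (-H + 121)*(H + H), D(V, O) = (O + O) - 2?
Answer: 1/11102 ≈ 9.0074e-5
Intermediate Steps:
D(V, O) = -2 + 2*O (D(V, O) = 2*O - 2 = -2 + 2*O)
n(H) = 2*H*(121 - H) (n(H) = (121 - H)*(2*H) = 2*H*(121 - H))
1/(34*341 + n(D(-9, 0))) = 1/(34*341 + 2*(-2 + 2*0)*(121 - (-2 + 2*0))) = 1/(11594 + 2*(-2 + 0)*(121 - (-2 + 0))) = 1/(11594 + 2*(-2)*(121 - 1*(-2))) = 1/(11594 + 2*(-2)*(121 + 2)) = 1/(11594 + 2*(-2)*123) = 1/(11594 - 492) = 1/11102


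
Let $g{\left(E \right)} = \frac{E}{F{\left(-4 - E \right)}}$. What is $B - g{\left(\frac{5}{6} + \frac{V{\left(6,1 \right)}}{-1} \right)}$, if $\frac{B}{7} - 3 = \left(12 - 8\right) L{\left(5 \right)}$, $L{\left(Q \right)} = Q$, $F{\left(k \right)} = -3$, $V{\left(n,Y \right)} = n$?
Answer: $\frac{2867}{18} \approx 159.28$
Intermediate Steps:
$B = 161$ ($B = 21 + 7 \left(12 - 8\right) 5 = 21 + 7 \cdot 4 \cdot 5 = 21 + 7 \cdot 20 = 21 + 140 = 161$)
$g{\left(E \right)} = - \frac{E}{3}$ ($g{\left(E \right)} = \frac{E}{-3} = E \left(- \frac{1}{3}\right) = - \frac{E}{3}$)
$B - g{\left(\frac{5}{6} + \frac{V{\left(6,1 \right)}}{-1} \right)} = 161 - - \frac{\frac{5}{6} + \frac{6}{-1}}{3} = 161 - - \frac{5 \cdot \frac{1}{6} + 6 \left(-1\right)}{3} = 161 - - \frac{\frac{5}{6} - 6}{3} = 161 - \left(- \frac{1}{3}\right) \left(- \frac{31}{6}\right) = 161 - \frac{31}{18} = \frac{2867}{18}$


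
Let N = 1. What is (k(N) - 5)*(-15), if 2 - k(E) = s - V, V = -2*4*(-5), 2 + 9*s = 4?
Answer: -1655/3 ≈ -551.67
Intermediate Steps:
s = 2/9 (s = -2/9 + (⅑)*4 = -2/9 + 4/9 = 2/9 ≈ 0.22222)
V = 40 (V = -8*(-5) = 40)
k(E) = 376/9 (k(E) = 2 - (2/9 - 1*40) = 2 - (2/9 - 40) = 2 - 1*(-358/9) = 2 + 358/9 = 376/9)
(k(N) - 5)*(-15) = (376/9 - 5)*(-15) = (331/9)*(-15) = -1655/3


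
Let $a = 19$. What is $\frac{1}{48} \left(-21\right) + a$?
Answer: $\frac{297}{16} \approx 18.563$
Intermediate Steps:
$\frac{1}{48} \left(-21\right) + a = \frac{1}{48} \left(-21\right) + 19 = - \frac{7}{16} + 19 = \frac{297}{16}$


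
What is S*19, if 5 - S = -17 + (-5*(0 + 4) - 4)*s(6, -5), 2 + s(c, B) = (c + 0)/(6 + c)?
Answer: -266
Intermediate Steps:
s(c, B) = -2 + c/(6 + c) (s(c, B) = -2 + (c + 0)/(6 + c) = -2 + c/(6 + c))
S = -14 (S = 5 - (-17 + (-5*(0 + 4) - 4)*((-12 - 1*6)/(6 + 6))) = 5 - (-17 + (-5*4 - 4)*((-12 - 6)/12)) = 5 - (-17 + (-20 - 4)*((1/12)*(-18))) = 5 - (-17 - 24*(-3/2)) = 5 - (-17 + 36) = 5 - 1*19 = 5 - 19 = -14)
S*19 = -14*19 = -266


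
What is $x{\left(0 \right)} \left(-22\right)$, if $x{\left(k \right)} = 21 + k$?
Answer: $-462$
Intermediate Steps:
$x{\left(0 \right)} \left(-22\right) = \left(21 + 0\right) \left(-22\right) = 21 \left(-22\right) = -462$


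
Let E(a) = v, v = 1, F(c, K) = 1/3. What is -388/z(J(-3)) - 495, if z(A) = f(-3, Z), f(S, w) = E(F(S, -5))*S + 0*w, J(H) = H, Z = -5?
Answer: -1097/3 ≈ -365.67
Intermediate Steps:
F(c, K) = 1/3
E(a) = 1
f(S, w) = S (f(S, w) = 1*S + 0*w = S + 0 = S)
z(A) = -3
-388/z(J(-3)) - 495 = -388/(-3) - 495 = -388*(-1/3) - 495 = 388/3 - 495 = -1097/3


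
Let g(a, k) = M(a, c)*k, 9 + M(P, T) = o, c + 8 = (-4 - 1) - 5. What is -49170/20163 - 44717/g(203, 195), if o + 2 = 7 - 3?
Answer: 1945249/64155 ≈ 30.321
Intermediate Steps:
o = 2 (o = -2 + (7 - 3) = -2 + 4 = 2)
c = -18 (c = -8 + ((-4 - 1) - 5) = -8 + (-5 - 5) = -8 - 10 = -18)
M(P, T) = -7 (M(P, T) = -9 + 2 = -7)
g(a, k) = -7*k
-49170/20163 - 44717/g(203, 195) = -49170/20163 - 44717/((-7*195)) = -49170*1/20163 - 44717/(-1365) = -1490/611 - 44717*(-1/1365) = -1490/611 + 44717/1365 = 1945249/64155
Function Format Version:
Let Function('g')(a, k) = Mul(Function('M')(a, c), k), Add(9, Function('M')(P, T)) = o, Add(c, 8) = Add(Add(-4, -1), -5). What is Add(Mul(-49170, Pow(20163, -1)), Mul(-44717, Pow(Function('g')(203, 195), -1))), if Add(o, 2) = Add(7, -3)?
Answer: Rational(1945249, 64155) ≈ 30.321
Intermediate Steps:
o = 2 (o = Add(-2, Add(7, -3)) = Add(-2, 4) = 2)
c = -18 (c = Add(-8, Add(Add(-4, -1), -5)) = Add(-8, Add(-5, -5)) = Add(-8, -10) = -18)
Function('M')(P, T) = -7 (Function('M')(P, T) = Add(-9, 2) = -7)
Function('g')(a, k) = Mul(-7, k)
Add(Mul(-49170, Pow(20163, -1)), Mul(-44717, Pow(Function('g')(203, 195), -1))) = Add(Mul(-49170, Pow(20163, -1)), Mul(-44717, Pow(Mul(-7, 195), -1))) = Add(Mul(-49170, Rational(1, 20163)), Mul(-44717, Pow(-1365, -1))) = Add(Rational(-1490, 611), Mul(-44717, Rational(-1, 1365))) = Add(Rational(-1490, 611), Rational(44717, 1365)) = Rational(1945249, 64155)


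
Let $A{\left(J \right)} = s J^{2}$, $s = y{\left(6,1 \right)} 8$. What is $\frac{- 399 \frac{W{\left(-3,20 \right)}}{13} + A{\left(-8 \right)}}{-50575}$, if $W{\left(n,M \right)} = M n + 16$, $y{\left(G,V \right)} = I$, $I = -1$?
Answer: $- \frac{436}{26299} \approx -0.016579$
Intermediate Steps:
$y{\left(G,V \right)} = -1$
$W{\left(n,M \right)} = 16 + M n$
$s = -8$ ($s = \left(-1\right) 8 = -8$)
$A{\left(J \right)} = - 8 J^{2}$
$\frac{- 399 \frac{W{\left(-3,20 \right)}}{13} + A{\left(-8 \right)}}{-50575} = \frac{- 399 \frac{16 + 20 \left(-3\right)}{13} - 8 \left(-8\right)^{2}}{-50575} = \left(- 399 \left(16 - 60\right) \frac{1}{13} - 512\right) \left(- \frac{1}{50575}\right) = \left(- 399 \left(\left(-44\right) \frac{1}{13}\right) - 512\right) \left(- \frac{1}{50575}\right) = \left(\left(-399\right) \left(- \frac{44}{13}\right) - 512\right) \left(- \frac{1}{50575}\right) = \left(\frac{17556}{13} - 512\right) \left(- \frac{1}{50575}\right) = \frac{10900}{13} \left(- \frac{1}{50575}\right) = - \frac{436}{26299}$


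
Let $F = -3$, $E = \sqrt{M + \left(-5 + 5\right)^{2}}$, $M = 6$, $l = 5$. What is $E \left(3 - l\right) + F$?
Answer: $-3 - 2 \sqrt{6} \approx -7.899$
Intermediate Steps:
$E = \sqrt{6}$ ($E = \sqrt{6 + \left(-5 + 5\right)^{2}} = \sqrt{6 + 0^{2}} = \sqrt{6 + 0} = \sqrt{6} \approx 2.4495$)
$E \left(3 - l\right) + F = \sqrt{6} \left(3 - 5\right) - 3 = \sqrt{6} \left(-2\right) - 3 = - 2 \sqrt{6} - 3 = -3 - 2 \sqrt{6}$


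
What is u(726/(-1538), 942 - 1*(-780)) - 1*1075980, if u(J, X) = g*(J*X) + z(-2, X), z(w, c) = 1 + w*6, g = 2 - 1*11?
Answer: -821811305/769 ≈ -1.0687e+6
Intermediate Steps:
g = -9 (g = 2 - 11 = -9)
z(w, c) = 1 + 6*w
u(J, X) = -11 - 9*J*X (u(J, X) = -9*J*X + (1 + 6*(-2)) = -9*J*X + (1 - 12) = -9*J*X - 11 = -11 - 9*J*X)
u(726/(-1538), 942 - 1*(-780)) - 1*1075980 = (-11 - 9*726/(-1538)*(942 - 1*(-780))) - 1*1075980 = (-11 - 9*726*(-1/1538)*(942 + 780)) - 1075980 = (-11 - 9*(-363/769)*1722) - 1075980 = (-11 + 5625774/769) - 1075980 = 5617315/769 - 1075980 = -821811305/769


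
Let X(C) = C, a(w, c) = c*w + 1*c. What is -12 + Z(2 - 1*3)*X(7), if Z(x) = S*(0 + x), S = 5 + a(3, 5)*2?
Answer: -327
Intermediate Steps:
a(w, c) = c + c*w (a(w, c) = c*w + c = c + c*w)
S = 45 (S = 5 + (5*(1 + 3))*2 = 5 + (5*4)*2 = 5 + 20*2 = 5 + 40 = 45)
Z(x) = 45*x (Z(x) = 45*(0 + x) = 45*x)
-12 + Z(2 - 1*3)*X(7) = -12 + (45*(2 - 1*3))*7 = -12 + (45*(2 - 3))*7 = -12 + (45*(-1))*7 = -12 - 45*7 = -12 - 315 = -327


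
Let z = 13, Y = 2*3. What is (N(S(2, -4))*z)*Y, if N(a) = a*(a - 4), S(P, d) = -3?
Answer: 1638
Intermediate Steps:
Y = 6
N(a) = a*(-4 + a)
(N(S(2, -4))*z)*Y = (-3*(-4 - 3)*13)*6 = (-3*(-7)*13)*6 = (21*13)*6 = 273*6 = 1638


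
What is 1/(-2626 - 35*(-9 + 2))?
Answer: -1/2381 ≈ -0.00041999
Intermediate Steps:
1/(-2626 - 35*(-9 + 2)) = 1/(-2626 - 35*(-7)) = 1/(-2626 + 245) = 1/(-2381) = -1/2381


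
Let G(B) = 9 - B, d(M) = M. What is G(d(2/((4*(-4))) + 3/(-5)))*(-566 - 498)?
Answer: -51737/5 ≈ -10347.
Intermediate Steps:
G(d(2/((4*(-4))) + 3/(-5)))*(-566 - 498) = (9 - (2/((4*(-4))) + 3/(-5)))*(-566 - 498) = (9 - (2/(-16) + 3*(-1/5)))*(-1064) = (9 - (2*(-1/16) - 3/5))*(-1064) = (9 - (-1/8 - 3/5))*(-1064) = (9 - 1*(-29/40))*(-1064) = (9 + 29/40)*(-1064) = (389/40)*(-1064) = -51737/5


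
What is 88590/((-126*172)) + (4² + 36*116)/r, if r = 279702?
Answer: -685776421/168380604 ≈ -4.0728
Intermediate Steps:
88590/((-126*172)) + (4² + 36*116)/r = 88590/((-126*172)) + (4² + 36*116)/279702 = 88590/(-21672) + (16 + 4176)*(1/279702) = 88590*(-1/21672) + 4192*(1/279702) = -14765/3612 + 2096/139851 = -685776421/168380604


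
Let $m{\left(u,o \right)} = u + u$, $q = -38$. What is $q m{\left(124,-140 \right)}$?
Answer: $-9424$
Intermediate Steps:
$m{\left(u,o \right)} = 2 u$
$q m{\left(124,-140 \right)} = - 38 \cdot 2 \cdot 124 = \left(-38\right) 248 = -9424$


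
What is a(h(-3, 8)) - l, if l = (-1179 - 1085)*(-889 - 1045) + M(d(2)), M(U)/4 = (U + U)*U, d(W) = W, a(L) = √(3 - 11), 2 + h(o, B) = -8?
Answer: -4378608 + 2*I*√2 ≈ -4.3786e+6 + 2.8284*I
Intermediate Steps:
h(o, B) = -10 (h(o, B) = -2 - 8 = -10)
a(L) = 2*I*√2 (a(L) = √(-8) = 2*I*√2)
M(U) = 8*U² (M(U) = 4*((U + U)*U) = 4*((2*U)*U) = 4*(2*U²) = 8*U²)
l = 4378608 (l = (-1179 - 1085)*(-889 - 1045) + 8*2² = -2264*(-1934) + 8*4 = 4378576 + 32 = 4378608)
a(h(-3, 8)) - l = 2*I*√2 - 1*4378608 = 2*I*√2 - 4378608 = -4378608 + 2*I*√2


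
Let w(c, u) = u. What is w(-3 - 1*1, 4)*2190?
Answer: 8760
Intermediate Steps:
w(-3 - 1*1, 4)*2190 = 4*2190 = 8760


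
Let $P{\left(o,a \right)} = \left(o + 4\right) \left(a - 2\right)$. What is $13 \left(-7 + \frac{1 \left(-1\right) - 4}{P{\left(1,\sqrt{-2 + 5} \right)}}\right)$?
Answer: $-65 + 13 \sqrt{3} \approx -42.483$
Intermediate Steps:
$P{\left(o,a \right)} = \left(-2 + a\right) \left(4 + o\right)$ ($P{\left(o,a \right)} = \left(4 + o\right) \left(-2 + a\right) = \left(-2 + a\right) \left(4 + o\right)$)
$13 \left(-7 + \frac{1 \left(-1\right) - 4}{P{\left(1,\sqrt{-2 + 5} \right)}}\right) = 13 \left(-7 + \frac{1 \left(-1\right) - 4}{-8 - 2 + 4 \sqrt{-2 + 5} + \sqrt{-2 + 5} \cdot 1}\right) = 13 \left(-7 + \frac{-1 - 4}{-8 - 2 + 4 \sqrt{3} + \sqrt{3} \cdot 1}\right) = 13 \left(-7 - \frac{5}{-8 - 2 + 4 \sqrt{3} + \sqrt{3}}\right) = 13 \left(-7 - \frac{5}{-10 + 5 \sqrt{3}}\right) = -91 - \frac{65}{-10 + 5 \sqrt{3}}$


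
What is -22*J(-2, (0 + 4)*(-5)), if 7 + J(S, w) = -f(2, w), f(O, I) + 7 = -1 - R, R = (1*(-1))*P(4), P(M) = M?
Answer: 66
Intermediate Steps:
R = -4 (R = (1*(-1))*4 = -1*4 = -4)
f(O, I) = -4 (f(O, I) = -7 + (-1 - 1*(-4)) = -7 + (-1 + 4) = -7 + 3 = -4)
J(S, w) = -3 (J(S, w) = -7 - 1*(-4) = -7 + 4 = -3)
-22*J(-2, (0 + 4)*(-5)) = -22*(-3) = 66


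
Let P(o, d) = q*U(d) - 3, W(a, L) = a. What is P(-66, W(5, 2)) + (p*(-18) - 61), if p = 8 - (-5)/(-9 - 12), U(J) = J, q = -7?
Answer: -1671/7 ≈ -238.71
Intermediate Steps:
p = 163/21 (p = 8 - (-5)/(-21) = 8 - (-5)*(-1)/21 = 8 - 1*5/21 = 8 - 5/21 = 163/21 ≈ 7.7619)
P(o, d) = -3 - 7*d (P(o, d) = -7*d - 3 = -3 - 7*d)
P(-66, W(5, 2)) + (p*(-18) - 61) = (-3 - 7*5) + ((163/21)*(-18) - 61) = (-3 - 35) + (-978/7 - 61) = -38 - 1405/7 = -1671/7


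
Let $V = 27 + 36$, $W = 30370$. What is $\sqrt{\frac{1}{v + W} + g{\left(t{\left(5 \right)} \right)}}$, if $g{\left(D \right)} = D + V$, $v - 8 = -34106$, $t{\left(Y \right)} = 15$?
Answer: $\frac{\sqrt{67752439}}{932} \approx 8.8317$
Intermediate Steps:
$v = -34098$ ($v = 8 - 34106 = -34098$)
$V = 63$
$g{\left(D \right)} = 63 + D$ ($g{\left(D \right)} = D + 63 = 63 + D$)
$\sqrt{\frac{1}{v + W} + g{\left(t{\left(5 \right)} \right)}} = \sqrt{\frac{1}{-34098 + 30370} + \left(63 + 15\right)} = \sqrt{\frac{1}{-3728} + 78} = \sqrt{- \frac{1}{3728} + 78} = \sqrt{\frac{290783}{3728}} = \frac{\sqrt{67752439}}{932}$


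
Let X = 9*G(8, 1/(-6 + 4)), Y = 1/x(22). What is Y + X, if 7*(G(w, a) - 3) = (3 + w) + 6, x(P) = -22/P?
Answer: 335/7 ≈ 47.857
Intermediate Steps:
G(w, a) = 30/7 + w/7 (G(w, a) = 3 + ((3 + w) + 6)/7 = 3 + (9 + w)/7 = 3 + (9/7 + w/7) = 30/7 + w/7)
Y = -1 (Y = 1/(-22/22) = 1/(-22*1/22) = 1/(-1) = -1)
X = 342/7 (X = 9*(30/7 + (⅐)*8) = 9*(30/7 + 8/7) = 9*(38/7) = 342/7 ≈ 48.857)
Y + X = -1 + 342/7 = 335/7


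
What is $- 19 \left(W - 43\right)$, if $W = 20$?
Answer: $437$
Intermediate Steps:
$- 19 \left(W - 43\right) = - 19 \left(20 - 43\right) = \left(-19\right) \left(-23\right) = 437$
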